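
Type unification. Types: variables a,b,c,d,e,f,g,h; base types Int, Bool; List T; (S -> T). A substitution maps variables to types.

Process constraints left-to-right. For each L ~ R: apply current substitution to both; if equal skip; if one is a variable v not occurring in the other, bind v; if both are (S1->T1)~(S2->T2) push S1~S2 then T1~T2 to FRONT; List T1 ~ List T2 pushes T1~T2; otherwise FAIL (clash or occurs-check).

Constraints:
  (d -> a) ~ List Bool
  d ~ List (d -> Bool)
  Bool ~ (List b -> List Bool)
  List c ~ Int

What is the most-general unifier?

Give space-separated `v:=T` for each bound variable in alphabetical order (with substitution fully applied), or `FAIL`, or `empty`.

Answer: FAIL

Derivation:
step 1: unify (d -> a) ~ List Bool  [subst: {-} | 3 pending]
  clash: (d -> a) vs List Bool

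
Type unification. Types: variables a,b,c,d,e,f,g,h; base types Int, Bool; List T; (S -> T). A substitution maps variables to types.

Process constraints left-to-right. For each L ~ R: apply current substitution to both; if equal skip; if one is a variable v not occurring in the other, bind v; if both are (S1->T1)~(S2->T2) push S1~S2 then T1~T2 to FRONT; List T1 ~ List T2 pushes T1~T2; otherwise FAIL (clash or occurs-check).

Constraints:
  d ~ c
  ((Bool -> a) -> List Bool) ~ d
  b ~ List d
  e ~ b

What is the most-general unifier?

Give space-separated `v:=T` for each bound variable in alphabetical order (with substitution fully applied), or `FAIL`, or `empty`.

Answer: b:=List ((Bool -> a) -> List Bool) c:=((Bool -> a) -> List Bool) d:=((Bool -> a) -> List Bool) e:=List ((Bool -> a) -> List Bool)

Derivation:
step 1: unify d ~ c  [subst: {-} | 3 pending]
  bind d := c
step 2: unify ((Bool -> a) -> List Bool) ~ c  [subst: {d:=c} | 2 pending]
  bind c := ((Bool -> a) -> List Bool)
step 3: unify b ~ List ((Bool -> a) -> List Bool)  [subst: {d:=c, c:=((Bool -> a) -> List Bool)} | 1 pending]
  bind b := List ((Bool -> a) -> List Bool)
step 4: unify e ~ List ((Bool -> a) -> List Bool)  [subst: {d:=c, c:=((Bool -> a) -> List Bool), b:=List ((Bool -> a) -> List Bool)} | 0 pending]
  bind e := List ((Bool -> a) -> List Bool)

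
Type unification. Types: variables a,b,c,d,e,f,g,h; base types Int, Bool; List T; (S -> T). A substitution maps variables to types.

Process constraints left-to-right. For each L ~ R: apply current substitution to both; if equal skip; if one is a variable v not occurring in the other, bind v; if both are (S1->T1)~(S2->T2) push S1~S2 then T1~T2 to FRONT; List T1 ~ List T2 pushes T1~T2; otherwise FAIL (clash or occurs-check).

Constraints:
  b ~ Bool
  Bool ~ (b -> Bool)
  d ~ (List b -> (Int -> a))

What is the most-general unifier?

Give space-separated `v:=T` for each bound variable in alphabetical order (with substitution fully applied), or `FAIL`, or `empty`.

Answer: FAIL

Derivation:
step 1: unify b ~ Bool  [subst: {-} | 2 pending]
  bind b := Bool
step 2: unify Bool ~ (Bool -> Bool)  [subst: {b:=Bool} | 1 pending]
  clash: Bool vs (Bool -> Bool)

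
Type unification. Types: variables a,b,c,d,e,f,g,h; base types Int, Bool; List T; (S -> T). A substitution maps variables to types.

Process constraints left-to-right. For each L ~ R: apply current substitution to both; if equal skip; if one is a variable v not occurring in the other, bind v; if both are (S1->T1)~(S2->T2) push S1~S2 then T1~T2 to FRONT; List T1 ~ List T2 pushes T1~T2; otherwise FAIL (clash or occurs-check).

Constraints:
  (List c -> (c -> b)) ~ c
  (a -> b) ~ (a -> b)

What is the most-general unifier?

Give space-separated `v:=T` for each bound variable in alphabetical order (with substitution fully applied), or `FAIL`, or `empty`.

step 1: unify (List c -> (c -> b)) ~ c  [subst: {-} | 1 pending]
  occurs-check fail

Answer: FAIL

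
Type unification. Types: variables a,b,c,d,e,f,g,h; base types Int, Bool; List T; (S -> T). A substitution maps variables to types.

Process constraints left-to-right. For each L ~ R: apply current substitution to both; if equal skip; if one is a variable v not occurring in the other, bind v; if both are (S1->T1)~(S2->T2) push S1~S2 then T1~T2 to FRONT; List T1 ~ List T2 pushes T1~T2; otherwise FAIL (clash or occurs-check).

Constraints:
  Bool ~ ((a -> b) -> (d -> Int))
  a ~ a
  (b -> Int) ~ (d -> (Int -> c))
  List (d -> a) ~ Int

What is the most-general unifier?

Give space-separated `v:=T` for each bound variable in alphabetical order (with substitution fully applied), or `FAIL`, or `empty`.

step 1: unify Bool ~ ((a -> b) -> (d -> Int))  [subst: {-} | 3 pending]
  clash: Bool vs ((a -> b) -> (d -> Int))

Answer: FAIL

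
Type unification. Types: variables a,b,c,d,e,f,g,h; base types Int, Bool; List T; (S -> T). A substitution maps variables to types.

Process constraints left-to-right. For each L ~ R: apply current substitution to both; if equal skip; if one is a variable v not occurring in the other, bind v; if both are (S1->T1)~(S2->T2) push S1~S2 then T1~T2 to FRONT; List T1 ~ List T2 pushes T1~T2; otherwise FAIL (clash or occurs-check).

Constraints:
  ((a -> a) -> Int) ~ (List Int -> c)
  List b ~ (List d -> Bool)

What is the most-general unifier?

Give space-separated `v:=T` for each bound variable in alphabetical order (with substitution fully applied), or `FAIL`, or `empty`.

Answer: FAIL

Derivation:
step 1: unify ((a -> a) -> Int) ~ (List Int -> c)  [subst: {-} | 1 pending]
  -> decompose arrow: push (a -> a)~List Int, Int~c
step 2: unify (a -> a) ~ List Int  [subst: {-} | 2 pending]
  clash: (a -> a) vs List Int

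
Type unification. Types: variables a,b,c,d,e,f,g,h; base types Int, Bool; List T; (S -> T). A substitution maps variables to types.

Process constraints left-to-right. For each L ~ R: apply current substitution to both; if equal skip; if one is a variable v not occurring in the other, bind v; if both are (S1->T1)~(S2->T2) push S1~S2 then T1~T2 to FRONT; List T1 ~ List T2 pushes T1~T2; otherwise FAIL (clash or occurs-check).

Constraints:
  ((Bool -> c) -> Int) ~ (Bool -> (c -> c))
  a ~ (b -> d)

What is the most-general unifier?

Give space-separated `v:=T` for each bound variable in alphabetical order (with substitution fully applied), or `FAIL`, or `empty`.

Answer: FAIL

Derivation:
step 1: unify ((Bool -> c) -> Int) ~ (Bool -> (c -> c))  [subst: {-} | 1 pending]
  -> decompose arrow: push (Bool -> c)~Bool, Int~(c -> c)
step 2: unify (Bool -> c) ~ Bool  [subst: {-} | 2 pending]
  clash: (Bool -> c) vs Bool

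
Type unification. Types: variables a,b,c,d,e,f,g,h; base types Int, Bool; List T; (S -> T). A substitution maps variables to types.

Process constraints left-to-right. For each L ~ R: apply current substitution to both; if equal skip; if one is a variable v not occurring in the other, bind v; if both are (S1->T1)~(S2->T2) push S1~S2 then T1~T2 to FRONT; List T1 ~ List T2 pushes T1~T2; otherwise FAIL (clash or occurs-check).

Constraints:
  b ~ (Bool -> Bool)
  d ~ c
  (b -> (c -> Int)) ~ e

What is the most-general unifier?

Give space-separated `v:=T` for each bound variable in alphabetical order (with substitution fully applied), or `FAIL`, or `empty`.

Answer: b:=(Bool -> Bool) d:=c e:=((Bool -> Bool) -> (c -> Int))

Derivation:
step 1: unify b ~ (Bool -> Bool)  [subst: {-} | 2 pending]
  bind b := (Bool -> Bool)
step 2: unify d ~ c  [subst: {b:=(Bool -> Bool)} | 1 pending]
  bind d := c
step 3: unify ((Bool -> Bool) -> (c -> Int)) ~ e  [subst: {b:=(Bool -> Bool), d:=c} | 0 pending]
  bind e := ((Bool -> Bool) -> (c -> Int))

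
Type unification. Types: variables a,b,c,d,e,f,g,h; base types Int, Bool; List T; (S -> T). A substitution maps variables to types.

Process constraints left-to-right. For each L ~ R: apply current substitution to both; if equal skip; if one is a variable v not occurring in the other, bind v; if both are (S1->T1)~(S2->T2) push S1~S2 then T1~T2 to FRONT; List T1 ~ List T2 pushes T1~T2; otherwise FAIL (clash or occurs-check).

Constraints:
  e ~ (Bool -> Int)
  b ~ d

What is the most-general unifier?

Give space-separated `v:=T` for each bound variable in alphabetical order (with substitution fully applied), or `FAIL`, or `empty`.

Answer: b:=d e:=(Bool -> Int)

Derivation:
step 1: unify e ~ (Bool -> Int)  [subst: {-} | 1 pending]
  bind e := (Bool -> Int)
step 2: unify b ~ d  [subst: {e:=(Bool -> Int)} | 0 pending]
  bind b := d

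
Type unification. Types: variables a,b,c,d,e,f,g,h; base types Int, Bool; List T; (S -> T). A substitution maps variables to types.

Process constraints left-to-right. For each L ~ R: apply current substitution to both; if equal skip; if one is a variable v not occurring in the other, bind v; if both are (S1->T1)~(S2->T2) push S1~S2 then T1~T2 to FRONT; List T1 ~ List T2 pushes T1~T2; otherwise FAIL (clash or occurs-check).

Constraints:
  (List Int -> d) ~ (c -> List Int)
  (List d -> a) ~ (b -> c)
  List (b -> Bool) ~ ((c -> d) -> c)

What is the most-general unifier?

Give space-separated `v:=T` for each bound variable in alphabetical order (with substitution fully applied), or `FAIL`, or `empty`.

Answer: FAIL

Derivation:
step 1: unify (List Int -> d) ~ (c -> List Int)  [subst: {-} | 2 pending]
  -> decompose arrow: push List Int~c, d~List Int
step 2: unify List Int ~ c  [subst: {-} | 3 pending]
  bind c := List Int
step 3: unify d ~ List Int  [subst: {c:=List Int} | 2 pending]
  bind d := List Int
step 4: unify (List List Int -> a) ~ (b -> List Int)  [subst: {c:=List Int, d:=List Int} | 1 pending]
  -> decompose arrow: push List List Int~b, a~List Int
step 5: unify List List Int ~ b  [subst: {c:=List Int, d:=List Int} | 2 pending]
  bind b := List List Int
step 6: unify a ~ List Int  [subst: {c:=List Int, d:=List Int, b:=List List Int} | 1 pending]
  bind a := List Int
step 7: unify List (List List Int -> Bool) ~ ((List Int -> List Int) -> List Int)  [subst: {c:=List Int, d:=List Int, b:=List List Int, a:=List Int} | 0 pending]
  clash: List (List List Int -> Bool) vs ((List Int -> List Int) -> List Int)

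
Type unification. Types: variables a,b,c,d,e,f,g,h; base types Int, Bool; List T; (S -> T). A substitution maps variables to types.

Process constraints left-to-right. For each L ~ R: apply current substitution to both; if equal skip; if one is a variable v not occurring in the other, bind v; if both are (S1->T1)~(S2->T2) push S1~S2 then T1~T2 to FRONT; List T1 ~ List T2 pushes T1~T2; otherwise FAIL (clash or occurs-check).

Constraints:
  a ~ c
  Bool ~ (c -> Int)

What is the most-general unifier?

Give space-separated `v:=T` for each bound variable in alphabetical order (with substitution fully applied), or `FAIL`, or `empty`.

Answer: FAIL

Derivation:
step 1: unify a ~ c  [subst: {-} | 1 pending]
  bind a := c
step 2: unify Bool ~ (c -> Int)  [subst: {a:=c} | 0 pending]
  clash: Bool vs (c -> Int)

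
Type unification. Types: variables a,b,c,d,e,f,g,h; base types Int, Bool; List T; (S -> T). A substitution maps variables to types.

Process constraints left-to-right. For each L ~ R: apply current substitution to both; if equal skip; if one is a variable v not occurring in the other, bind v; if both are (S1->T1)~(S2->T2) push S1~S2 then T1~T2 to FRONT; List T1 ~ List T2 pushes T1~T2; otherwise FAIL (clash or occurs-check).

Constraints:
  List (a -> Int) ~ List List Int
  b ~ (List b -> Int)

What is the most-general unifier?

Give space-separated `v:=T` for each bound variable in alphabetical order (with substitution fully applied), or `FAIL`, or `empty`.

Answer: FAIL

Derivation:
step 1: unify List (a -> Int) ~ List List Int  [subst: {-} | 1 pending]
  -> decompose List: push (a -> Int)~List Int
step 2: unify (a -> Int) ~ List Int  [subst: {-} | 1 pending]
  clash: (a -> Int) vs List Int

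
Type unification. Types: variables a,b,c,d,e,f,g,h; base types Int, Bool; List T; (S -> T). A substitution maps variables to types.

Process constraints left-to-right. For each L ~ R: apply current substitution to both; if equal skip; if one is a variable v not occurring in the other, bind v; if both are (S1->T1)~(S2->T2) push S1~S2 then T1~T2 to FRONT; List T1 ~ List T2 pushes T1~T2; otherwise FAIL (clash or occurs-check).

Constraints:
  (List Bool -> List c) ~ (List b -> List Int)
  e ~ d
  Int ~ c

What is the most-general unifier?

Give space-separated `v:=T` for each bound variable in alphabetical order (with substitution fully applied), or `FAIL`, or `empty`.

Answer: b:=Bool c:=Int e:=d

Derivation:
step 1: unify (List Bool -> List c) ~ (List b -> List Int)  [subst: {-} | 2 pending]
  -> decompose arrow: push List Bool~List b, List c~List Int
step 2: unify List Bool ~ List b  [subst: {-} | 3 pending]
  -> decompose List: push Bool~b
step 3: unify Bool ~ b  [subst: {-} | 3 pending]
  bind b := Bool
step 4: unify List c ~ List Int  [subst: {b:=Bool} | 2 pending]
  -> decompose List: push c~Int
step 5: unify c ~ Int  [subst: {b:=Bool} | 2 pending]
  bind c := Int
step 6: unify e ~ d  [subst: {b:=Bool, c:=Int} | 1 pending]
  bind e := d
step 7: unify Int ~ Int  [subst: {b:=Bool, c:=Int, e:=d} | 0 pending]
  -> identical, skip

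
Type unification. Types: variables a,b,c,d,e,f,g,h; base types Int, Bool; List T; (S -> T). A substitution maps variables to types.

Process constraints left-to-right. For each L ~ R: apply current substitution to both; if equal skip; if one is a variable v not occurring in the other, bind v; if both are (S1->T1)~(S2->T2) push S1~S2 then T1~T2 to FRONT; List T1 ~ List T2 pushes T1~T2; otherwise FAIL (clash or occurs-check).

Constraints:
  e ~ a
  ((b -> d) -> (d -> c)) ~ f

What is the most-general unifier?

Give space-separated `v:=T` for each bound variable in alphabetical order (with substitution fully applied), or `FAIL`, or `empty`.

Answer: e:=a f:=((b -> d) -> (d -> c))

Derivation:
step 1: unify e ~ a  [subst: {-} | 1 pending]
  bind e := a
step 2: unify ((b -> d) -> (d -> c)) ~ f  [subst: {e:=a} | 0 pending]
  bind f := ((b -> d) -> (d -> c))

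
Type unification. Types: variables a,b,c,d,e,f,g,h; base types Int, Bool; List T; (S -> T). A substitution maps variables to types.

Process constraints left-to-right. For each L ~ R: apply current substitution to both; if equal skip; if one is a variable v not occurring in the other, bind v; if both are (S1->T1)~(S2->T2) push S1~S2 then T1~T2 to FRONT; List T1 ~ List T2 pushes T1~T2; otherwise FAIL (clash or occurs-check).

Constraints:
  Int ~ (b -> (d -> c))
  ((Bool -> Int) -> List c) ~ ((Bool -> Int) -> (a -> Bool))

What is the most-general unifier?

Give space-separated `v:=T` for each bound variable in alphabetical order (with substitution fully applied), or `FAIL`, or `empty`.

Answer: FAIL

Derivation:
step 1: unify Int ~ (b -> (d -> c))  [subst: {-} | 1 pending]
  clash: Int vs (b -> (d -> c))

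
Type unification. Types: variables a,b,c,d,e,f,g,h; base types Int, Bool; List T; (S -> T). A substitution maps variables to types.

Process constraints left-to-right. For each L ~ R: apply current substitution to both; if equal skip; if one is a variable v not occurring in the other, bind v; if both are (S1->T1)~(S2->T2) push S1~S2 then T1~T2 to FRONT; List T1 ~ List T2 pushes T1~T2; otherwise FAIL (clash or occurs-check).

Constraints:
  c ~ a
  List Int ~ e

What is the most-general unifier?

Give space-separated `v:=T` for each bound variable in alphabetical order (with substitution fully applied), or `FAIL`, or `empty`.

step 1: unify c ~ a  [subst: {-} | 1 pending]
  bind c := a
step 2: unify List Int ~ e  [subst: {c:=a} | 0 pending]
  bind e := List Int

Answer: c:=a e:=List Int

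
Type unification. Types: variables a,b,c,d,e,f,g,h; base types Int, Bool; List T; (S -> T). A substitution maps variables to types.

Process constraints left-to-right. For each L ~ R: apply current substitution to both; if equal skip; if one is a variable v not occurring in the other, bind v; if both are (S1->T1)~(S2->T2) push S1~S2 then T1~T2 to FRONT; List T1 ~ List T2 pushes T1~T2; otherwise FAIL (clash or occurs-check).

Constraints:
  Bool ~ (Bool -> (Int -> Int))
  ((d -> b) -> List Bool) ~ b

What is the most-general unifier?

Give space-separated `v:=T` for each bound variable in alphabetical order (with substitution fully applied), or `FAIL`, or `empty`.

step 1: unify Bool ~ (Bool -> (Int -> Int))  [subst: {-} | 1 pending]
  clash: Bool vs (Bool -> (Int -> Int))

Answer: FAIL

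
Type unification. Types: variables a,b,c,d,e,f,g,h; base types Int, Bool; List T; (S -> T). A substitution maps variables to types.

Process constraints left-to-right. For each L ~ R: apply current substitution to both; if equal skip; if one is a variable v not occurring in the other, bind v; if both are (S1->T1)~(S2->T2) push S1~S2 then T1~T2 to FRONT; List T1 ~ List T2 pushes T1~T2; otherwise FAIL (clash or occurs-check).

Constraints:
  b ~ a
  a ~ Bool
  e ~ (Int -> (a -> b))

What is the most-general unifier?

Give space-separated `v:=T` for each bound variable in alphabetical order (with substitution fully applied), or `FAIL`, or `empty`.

Answer: a:=Bool b:=Bool e:=(Int -> (Bool -> Bool))

Derivation:
step 1: unify b ~ a  [subst: {-} | 2 pending]
  bind b := a
step 2: unify a ~ Bool  [subst: {b:=a} | 1 pending]
  bind a := Bool
step 3: unify e ~ (Int -> (Bool -> Bool))  [subst: {b:=a, a:=Bool} | 0 pending]
  bind e := (Int -> (Bool -> Bool))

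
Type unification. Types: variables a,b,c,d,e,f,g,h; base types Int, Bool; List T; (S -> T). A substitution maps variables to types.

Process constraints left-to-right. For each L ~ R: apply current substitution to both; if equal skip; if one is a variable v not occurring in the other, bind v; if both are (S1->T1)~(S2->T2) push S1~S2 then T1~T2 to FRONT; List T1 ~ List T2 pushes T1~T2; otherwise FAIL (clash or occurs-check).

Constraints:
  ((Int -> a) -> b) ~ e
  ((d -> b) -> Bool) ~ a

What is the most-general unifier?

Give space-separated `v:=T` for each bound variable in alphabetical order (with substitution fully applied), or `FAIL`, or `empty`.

step 1: unify ((Int -> a) -> b) ~ e  [subst: {-} | 1 pending]
  bind e := ((Int -> a) -> b)
step 2: unify ((d -> b) -> Bool) ~ a  [subst: {e:=((Int -> a) -> b)} | 0 pending]
  bind a := ((d -> b) -> Bool)

Answer: a:=((d -> b) -> Bool) e:=((Int -> ((d -> b) -> Bool)) -> b)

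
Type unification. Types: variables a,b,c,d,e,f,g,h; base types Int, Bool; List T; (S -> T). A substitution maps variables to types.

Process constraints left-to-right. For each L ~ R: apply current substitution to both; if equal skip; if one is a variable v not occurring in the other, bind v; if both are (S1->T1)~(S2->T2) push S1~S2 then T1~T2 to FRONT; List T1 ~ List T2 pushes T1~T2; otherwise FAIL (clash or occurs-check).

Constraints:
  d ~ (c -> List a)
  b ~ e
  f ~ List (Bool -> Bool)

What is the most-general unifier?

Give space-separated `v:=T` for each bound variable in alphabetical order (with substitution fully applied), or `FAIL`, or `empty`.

step 1: unify d ~ (c -> List a)  [subst: {-} | 2 pending]
  bind d := (c -> List a)
step 2: unify b ~ e  [subst: {d:=(c -> List a)} | 1 pending]
  bind b := e
step 3: unify f ~ List (Bool -> Bool)  [subst: {d:=(c -> List a), b:=e} | 0 pending]
  bind f := List (Bool -> Bool)

Answer: b:=e d:=(c -> List a) f:=List (Bool -> Bool)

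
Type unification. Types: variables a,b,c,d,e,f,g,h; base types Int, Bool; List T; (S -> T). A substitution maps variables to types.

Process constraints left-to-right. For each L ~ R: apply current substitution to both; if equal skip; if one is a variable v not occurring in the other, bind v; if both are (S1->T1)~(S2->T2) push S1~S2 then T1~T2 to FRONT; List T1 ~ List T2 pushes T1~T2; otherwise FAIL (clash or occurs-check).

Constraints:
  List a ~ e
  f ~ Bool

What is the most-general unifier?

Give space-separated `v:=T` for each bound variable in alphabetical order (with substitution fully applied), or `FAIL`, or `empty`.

Answer: e:=List a f:=Bool

Derivation:
step 1: unify List a ~ e  [subst: {-} | 1 pending]
  bind e := List a
step 2: unify f ~ Bool  [subst: {e:=List a} | 0 pending]
  bind f := Bool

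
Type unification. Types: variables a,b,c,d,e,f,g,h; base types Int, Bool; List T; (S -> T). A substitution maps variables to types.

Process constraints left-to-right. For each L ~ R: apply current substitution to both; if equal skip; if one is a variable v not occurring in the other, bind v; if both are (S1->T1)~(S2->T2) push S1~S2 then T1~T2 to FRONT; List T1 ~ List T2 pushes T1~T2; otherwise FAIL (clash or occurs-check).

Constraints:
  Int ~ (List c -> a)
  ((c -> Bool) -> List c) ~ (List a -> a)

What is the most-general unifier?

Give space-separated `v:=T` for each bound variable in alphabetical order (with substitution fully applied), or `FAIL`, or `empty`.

step 1: unify Int ~ (List c -> a)  [subst: {-} | 1 pending]
  clash: Int vs (List c -> a)

Answer: FAIL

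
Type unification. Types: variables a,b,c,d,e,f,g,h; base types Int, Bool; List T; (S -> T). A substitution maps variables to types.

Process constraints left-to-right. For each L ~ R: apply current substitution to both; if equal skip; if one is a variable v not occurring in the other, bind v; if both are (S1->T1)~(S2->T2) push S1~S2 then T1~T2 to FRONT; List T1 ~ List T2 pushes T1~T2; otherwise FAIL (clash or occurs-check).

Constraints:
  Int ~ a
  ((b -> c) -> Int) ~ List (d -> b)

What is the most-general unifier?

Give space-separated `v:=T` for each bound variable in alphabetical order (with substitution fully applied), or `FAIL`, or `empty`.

step 1: unify Int ~ a  [subst: {-} | 1 pending]
  bind a := Int
step 2: unify ((b -> c) -> Int) ~ List (d -> b)  [subst: {a:=Int} | 0 pending]
  clash: ((b -> c) -> Int) vs List (d -> b)

Answer: FAIL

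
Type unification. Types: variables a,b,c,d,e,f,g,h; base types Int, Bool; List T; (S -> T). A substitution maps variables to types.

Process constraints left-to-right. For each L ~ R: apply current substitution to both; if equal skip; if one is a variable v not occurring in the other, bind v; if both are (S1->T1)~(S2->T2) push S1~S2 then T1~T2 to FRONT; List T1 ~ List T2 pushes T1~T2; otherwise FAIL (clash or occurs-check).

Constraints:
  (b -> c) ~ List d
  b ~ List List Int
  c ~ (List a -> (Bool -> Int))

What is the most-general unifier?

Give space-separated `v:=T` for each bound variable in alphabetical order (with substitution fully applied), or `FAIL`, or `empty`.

Answer: FAIL

Derivation:
step 1: unify (b -> c) ~ List d  [subst: {-} | 2 pending]
  clash: (b -> c) vs List d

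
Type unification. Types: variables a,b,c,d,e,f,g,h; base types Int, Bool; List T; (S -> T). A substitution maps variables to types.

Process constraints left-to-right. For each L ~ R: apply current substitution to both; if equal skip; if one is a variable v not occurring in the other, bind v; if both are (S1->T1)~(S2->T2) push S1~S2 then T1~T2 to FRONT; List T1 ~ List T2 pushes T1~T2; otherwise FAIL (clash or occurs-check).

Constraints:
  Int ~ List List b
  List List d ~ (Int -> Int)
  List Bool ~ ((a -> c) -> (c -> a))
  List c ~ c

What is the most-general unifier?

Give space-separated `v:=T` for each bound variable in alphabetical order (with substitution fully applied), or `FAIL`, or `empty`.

step 1: unify Int ~ List List b  [subst: {-} | 3 pending]
  clash: Int vs List List b

Answer: FAIL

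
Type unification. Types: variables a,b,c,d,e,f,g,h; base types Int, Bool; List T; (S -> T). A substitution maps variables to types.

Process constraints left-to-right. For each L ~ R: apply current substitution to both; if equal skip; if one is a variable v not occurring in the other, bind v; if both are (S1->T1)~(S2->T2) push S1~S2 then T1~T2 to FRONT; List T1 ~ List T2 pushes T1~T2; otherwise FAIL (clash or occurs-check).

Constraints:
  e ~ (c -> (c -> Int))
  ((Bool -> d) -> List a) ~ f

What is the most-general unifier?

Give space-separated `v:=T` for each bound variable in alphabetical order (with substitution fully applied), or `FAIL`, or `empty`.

step 1: unify e ~ (c -> (c -> Int))  [subst: {-} | 1 pending]
  bind e := (c -> (c -> Int))
step 2: unify ((Bool -> d) -> List a) ~ f  [subst: {e:=(c -> (c -> Int))} | 0 pending]
  bind f := ((Bool -> d) -> List a)

Answer: e:=(c -> (c -> Int)) f:=((Bool -> d) -> List a)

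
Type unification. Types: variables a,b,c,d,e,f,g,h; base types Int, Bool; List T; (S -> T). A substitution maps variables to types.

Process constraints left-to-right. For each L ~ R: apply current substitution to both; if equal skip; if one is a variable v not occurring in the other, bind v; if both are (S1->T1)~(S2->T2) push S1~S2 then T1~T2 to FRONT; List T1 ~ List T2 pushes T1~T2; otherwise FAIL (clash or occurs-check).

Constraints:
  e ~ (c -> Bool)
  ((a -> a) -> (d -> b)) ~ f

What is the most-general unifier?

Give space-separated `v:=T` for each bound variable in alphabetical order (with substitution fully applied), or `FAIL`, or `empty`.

Answer: e:=(c -> Bool) f:=((a -> a) -> (d -> b))

Derivation:
step 1: unify e ~ (c -> Bool)  [subst: {-} | 1 pending]
  bind e := (c -> Bool)
step 2: unify ((a -> a) -> (d -> b)) ~ f  [subst: {e:=(c -> Bool)} | 0 pending]
  bind f := ((a -> a) -> (d -> b))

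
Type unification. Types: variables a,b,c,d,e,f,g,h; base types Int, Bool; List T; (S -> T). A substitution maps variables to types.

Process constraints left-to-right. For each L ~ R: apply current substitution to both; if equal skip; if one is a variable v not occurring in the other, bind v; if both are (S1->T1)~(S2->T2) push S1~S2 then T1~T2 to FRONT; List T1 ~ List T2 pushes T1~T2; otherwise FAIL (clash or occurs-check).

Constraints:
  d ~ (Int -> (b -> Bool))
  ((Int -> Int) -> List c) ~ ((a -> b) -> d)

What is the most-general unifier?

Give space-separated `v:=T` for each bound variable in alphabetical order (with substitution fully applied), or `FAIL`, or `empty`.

step 1: unify d ~ (Int -> (b -> Bool))  [subst: {-} | 1 pending]
  bind d := (Int -> (b -> Bool))
step 2: unify ((Int -> Int) -> List c) ~ ((a -> b) -> (Int -> (b -> Bool)))  [subst: {d:=(Int -> (b -> Bool))} | 0 pending]
  -> decompose arrow: push (Int -> Int)~(a -> b), List c~(Int -> (b -> Bool))
step 3: unify (Int -> Int) ~ (a -> b)  [subst: {d:=(Int -> (b -> Bool))} | 1 pending]
  -> decompose arrow: push Int~a, Int~b
step 4: unify Int ~ a  [subst: {d:=(Int -> (b -> Bool))} | 2 pending]
  bind a := Int
step 5: unify Int ~ b  [subst: {d:=(Int -> (b -> Bool)), a:=Int} | 1 pending]
  bind b := Int
step 6: unify List c ~ (Int -> (Int -> Bool))  [subst: {d:=(Int -> (b -> Bool)), a:=Int, b:=Int} | 0 pending]
  clash: List c vs (Int -> (Int -> Bool))

Answer: FAIL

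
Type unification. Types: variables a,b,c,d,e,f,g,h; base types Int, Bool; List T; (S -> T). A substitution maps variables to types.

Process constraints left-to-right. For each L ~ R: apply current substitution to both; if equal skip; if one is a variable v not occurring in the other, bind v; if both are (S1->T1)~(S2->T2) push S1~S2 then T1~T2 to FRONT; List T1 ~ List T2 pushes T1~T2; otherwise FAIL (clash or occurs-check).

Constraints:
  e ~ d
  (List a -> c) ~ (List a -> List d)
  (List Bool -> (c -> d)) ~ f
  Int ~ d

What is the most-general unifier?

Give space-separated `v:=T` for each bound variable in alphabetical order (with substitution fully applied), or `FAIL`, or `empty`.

step 1: unify e ~ d  [subst: {-} | 3 pending]
  bind e := d
step 2: unify (List a -> c) ~ (List a -> List d)  [subst: {e:=d} | 2 pending]
  -> decompose arrow: push List a~List a, c~List d
step 3: unify List a ~ List a  [subst: {e:=d} | 3 pending]
  -> identical, skip
step 4: unify c ~ List d  [subst: {e:=d} | 2 pending]
  bind c := List d
step 5: unify (List Bool -> (List d -> d)) ~ f  [subst: {e:=d, c:=List d} | 1 pending]
  bind f := (List Bool -> (List d -> d))
step 6: unify Int ~ d  [subst: {e:=d, c:=List d, f:=(List Bool -> (List d -> d))} | 0 pending]
  bind d := Int

Answer: c:=List Int d:=Int e:=Int f:=(List Bool -> (List Int -> Int))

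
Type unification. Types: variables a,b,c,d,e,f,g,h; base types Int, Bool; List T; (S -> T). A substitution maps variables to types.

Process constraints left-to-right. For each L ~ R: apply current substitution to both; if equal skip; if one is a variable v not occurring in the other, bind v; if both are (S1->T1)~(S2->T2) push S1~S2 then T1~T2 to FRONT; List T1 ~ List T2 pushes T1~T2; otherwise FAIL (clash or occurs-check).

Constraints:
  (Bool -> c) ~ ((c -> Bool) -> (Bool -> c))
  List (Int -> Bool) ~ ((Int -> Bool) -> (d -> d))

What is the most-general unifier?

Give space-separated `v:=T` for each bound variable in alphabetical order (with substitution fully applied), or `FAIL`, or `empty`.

step 1: unify (Bool -> c) ~ ((c -> Bool) -> (Bool -> c))  [subst: {-} | 1 pending]
  -> decompose arrow: push Bool~(c -> Bool), c~(Bool -> c)
step 2: unify Bool ~ (c -> Bool)  [subst: {-} | 2 pending]
  clash: Bool vs (c -> Bool)

Answer: FAIL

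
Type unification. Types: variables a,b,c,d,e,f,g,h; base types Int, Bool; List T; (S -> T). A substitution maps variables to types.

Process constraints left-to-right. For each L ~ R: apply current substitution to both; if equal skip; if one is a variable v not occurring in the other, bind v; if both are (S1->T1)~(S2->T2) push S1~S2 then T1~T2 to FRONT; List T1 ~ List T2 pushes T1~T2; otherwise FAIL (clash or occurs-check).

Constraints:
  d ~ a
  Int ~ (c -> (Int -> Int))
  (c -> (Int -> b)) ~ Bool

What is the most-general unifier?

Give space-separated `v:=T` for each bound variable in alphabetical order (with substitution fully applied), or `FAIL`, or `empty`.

step 1: unify d ~ a  [subst: {-} | 2 pending]
  bind d := a
step 2: unify Int ~ (c -> (Int -> Int))  [subst: {d:=a} | 1 pending]
  clash: Int vs (c -> (Int -> Int))

Answer: FAIL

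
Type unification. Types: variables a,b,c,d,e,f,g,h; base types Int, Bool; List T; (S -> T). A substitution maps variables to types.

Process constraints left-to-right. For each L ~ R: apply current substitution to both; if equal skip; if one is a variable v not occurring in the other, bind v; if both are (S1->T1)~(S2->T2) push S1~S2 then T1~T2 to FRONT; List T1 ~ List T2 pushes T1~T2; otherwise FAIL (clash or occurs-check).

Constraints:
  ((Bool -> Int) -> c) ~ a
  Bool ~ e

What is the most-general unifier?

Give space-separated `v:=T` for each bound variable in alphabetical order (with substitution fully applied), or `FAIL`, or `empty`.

Answer: a:=((Bool -> Int) -> c) e:=Bool

Derivation:
step 1: unify ((Bool -> Int) -> c) ~ a  [subst: {-} | 1 pending]
  bind a := ((Bool -> Int) -> c)
step 2: unify Bool ~ e  [subst: {a:=((Bool -> Int) -> c)} | 0 pending]
  bind e := Bool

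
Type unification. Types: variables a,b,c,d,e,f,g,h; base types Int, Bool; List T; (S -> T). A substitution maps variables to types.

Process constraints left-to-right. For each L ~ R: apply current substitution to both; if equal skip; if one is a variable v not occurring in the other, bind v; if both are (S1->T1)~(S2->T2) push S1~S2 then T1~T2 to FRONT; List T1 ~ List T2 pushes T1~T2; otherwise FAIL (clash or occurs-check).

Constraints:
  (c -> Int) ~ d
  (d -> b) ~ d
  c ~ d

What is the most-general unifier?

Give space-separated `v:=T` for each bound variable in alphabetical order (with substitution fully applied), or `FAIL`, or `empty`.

step 1: unify (c -> Int) ~ d  [subst: {-} | 2 pending]
  bind d := (c -> Int)
step 2: unify ((c -> Int) -> b) ~ (c -> Int)  [subst: {d:=(c -> Int)} | 1 pending]
  -> decompose arrow: push (c -> Int)~c, b~Int
step 3: unify (c -> Int) ~ c  [subst: {d:=(c -> Int)} | 2 pending]
  occurs-check fail

Answer: FAIL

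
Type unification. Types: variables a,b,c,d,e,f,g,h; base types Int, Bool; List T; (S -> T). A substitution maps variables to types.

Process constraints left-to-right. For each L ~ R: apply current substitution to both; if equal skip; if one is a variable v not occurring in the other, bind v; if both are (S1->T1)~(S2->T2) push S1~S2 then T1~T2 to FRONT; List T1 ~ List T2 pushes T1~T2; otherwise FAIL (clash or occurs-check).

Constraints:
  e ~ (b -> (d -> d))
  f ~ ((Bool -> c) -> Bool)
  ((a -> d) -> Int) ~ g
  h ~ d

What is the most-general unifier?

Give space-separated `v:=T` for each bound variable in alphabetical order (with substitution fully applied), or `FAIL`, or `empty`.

step 1: unify e ~ (b -> (d -> d))  [subst: {-} | 3 pending]
  bind e := (b -> (d -> d))
step 2: unify f ~ ((Bool -> c) -> Bool)  [subst: {e:=(b -> (d -> d))} | 2 pending]
  bind f := ((Bool -> c) -> Bool)
step 3: unify ((a -> d) -> Int) ~ g  [subst: {e:=(b -> (d -> d)), f:=((Bool -> c) -> Bool)} | 1 pending]
  bind g := ((a -> d) -> Int)
step 4: unify h ~ d  [subst: {e:=(b -> (d -> d)), f:=((Bool -> c) -> Bool), g:=((a -> d) -> Int)} | 0 pending]
  bind h := d

Answer: e:=(b -> (d -> d)) f:=((Bool -> c) -> Bool) g:=((a -> d) -> Int) h:=d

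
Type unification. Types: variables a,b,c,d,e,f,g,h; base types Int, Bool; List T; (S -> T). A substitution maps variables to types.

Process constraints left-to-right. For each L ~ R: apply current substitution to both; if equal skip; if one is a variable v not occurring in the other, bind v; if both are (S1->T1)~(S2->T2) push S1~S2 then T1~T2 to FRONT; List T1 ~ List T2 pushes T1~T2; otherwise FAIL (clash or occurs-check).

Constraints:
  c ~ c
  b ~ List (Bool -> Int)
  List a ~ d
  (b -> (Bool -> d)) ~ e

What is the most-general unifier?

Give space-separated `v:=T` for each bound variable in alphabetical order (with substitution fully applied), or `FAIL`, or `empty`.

step 1: unify c ~ c  [subst: {-} | 3 pending]
  -> identical, skip
step 2: unify b ~ List (Bool -> Int)  [subst: {-} | 2 pending]
  bind b := List (Bool -> Int)
step 3: unify List a ~ d  [subst: {b:=List (Bool -> Int)} | 1 pending]
  bind d := List a
step 4: unify (List (Bool -> Int) -> (Bool -> List a)) ~ e  [subst: {b:=List (Bool -> Int), d:=List a} | 0 pending]
  bind e := (List (Bool -> Int) -> (Bool -> List a))

Answer: b:=List (Bool -> Int) d:=List a e:=(List (Bool -> Int) -> (Bool -> List a))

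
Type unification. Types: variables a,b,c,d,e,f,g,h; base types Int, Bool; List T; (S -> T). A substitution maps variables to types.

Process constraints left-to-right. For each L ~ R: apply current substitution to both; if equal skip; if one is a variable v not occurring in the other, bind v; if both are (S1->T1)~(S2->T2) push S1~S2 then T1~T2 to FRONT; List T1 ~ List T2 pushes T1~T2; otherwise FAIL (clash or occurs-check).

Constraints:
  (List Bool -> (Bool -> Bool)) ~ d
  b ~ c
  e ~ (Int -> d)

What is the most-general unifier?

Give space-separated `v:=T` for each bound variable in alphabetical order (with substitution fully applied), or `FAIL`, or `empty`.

step 1: unify (List Bool -> (Bool -> Bool)) ~ d  [subst: {-} | 2 pending]
  bind d := (List Bool -> (Bool -> Bool))
step 2: unify b ~ c  [subst: {d:=(List Bool -> (Bool -> Bool))} | 1 pending]
  bind b := c
step 3: unify e ~ (Int -> (List Bool -> (Bool -> Bool)))  [subst: {d:=(List Bool -> (Bool -> Bool)), b:=c} | 0 pending]
  bind e := (Int -> (List Bool -> (Bool -> Bool)))

Answer: b:=c d:=(List Bool -> (Bool -> Bool)) e:=(Int -> (List Bool -> (Bool -> Bool)))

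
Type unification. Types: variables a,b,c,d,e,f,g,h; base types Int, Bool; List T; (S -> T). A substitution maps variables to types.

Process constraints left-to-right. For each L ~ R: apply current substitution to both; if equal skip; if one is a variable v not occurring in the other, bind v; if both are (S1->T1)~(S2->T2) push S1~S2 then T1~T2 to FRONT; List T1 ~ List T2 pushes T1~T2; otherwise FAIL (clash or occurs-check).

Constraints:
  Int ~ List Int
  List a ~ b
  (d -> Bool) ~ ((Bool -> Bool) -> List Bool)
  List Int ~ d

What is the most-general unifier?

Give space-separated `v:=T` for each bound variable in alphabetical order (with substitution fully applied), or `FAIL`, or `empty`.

Answer: FAIL

Derivation:
step 1: unify Int ~ List Int  [subst: {-} | 3 pending]
  clash: Int vs List Int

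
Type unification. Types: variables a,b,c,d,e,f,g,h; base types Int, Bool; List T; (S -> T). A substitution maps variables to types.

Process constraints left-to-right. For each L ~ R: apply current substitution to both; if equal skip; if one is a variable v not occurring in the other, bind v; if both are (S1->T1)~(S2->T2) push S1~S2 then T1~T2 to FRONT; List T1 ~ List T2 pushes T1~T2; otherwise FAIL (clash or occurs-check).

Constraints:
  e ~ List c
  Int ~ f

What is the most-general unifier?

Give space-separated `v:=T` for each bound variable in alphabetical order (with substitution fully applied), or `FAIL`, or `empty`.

Answer: e:=List c f:=Int

Derivation:
step 1: unify e ~ List c  [subst: {-} | 1 pending]
  bind e := List c
step 2: unify Int ~ f  [subst: {e:=List c} | 0 pending]
  bind f := Int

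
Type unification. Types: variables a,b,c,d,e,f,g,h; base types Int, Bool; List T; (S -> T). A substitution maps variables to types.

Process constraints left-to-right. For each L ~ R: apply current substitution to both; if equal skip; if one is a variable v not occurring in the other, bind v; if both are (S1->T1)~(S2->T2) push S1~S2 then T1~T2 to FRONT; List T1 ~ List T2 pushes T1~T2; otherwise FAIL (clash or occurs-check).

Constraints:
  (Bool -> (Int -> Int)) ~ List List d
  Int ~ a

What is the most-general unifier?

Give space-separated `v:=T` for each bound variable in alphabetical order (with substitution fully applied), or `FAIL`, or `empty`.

step 1: unify (Bool -> (Int -> Int)) ~ List List d  [subst: {-} | 1 pending]
  clash: (Bool -> (Int -> Int)) vs List List d

Answer: FAIL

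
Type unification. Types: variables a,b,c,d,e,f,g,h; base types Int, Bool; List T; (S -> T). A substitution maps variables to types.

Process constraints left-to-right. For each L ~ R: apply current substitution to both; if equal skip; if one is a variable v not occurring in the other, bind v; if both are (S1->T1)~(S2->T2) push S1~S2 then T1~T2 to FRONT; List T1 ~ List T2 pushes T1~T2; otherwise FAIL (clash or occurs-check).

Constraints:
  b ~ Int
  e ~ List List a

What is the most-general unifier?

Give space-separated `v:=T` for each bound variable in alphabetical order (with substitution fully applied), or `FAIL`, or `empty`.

step 1: unify b ~ Int  [subst: {-} | 1 pending]
  bind b := Int
step 2: unify e ~ List List a  [subst: {b:=Int} | 0 pending]
  bind e := List List a

Answer: b:=Int e:=List List a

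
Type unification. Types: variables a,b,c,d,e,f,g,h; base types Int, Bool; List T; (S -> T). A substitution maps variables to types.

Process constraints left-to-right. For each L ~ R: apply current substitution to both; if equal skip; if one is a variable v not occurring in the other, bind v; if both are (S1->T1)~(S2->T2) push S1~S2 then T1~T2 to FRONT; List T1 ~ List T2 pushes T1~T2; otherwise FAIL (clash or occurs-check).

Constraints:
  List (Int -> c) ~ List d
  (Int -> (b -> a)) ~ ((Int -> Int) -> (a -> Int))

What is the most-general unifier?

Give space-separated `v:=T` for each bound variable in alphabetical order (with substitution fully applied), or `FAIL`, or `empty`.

step 1: unify List (Int -> c) ~ List d  [subst: {-} | 1 pending]
  -> decompose List: push (Int -> c)~d
step 2: unify (Int -> c) ~ d  [subst: {-} | 1 pending]
  bind d := (Int -> c)
step 3: unify (Int -> (b -> a)) ~ ((Int -> Int) -> (a -> Int))  [subst: {d:=(Int -> c)} | 0 pending]
  -> decompose arrow: push Int~(Int -> Int), (b -> a)~(a -> Int)
step 4: unify Int ~ (Int -> Int)  [subst: {d:=(Int -> c)} | 1 pending]
  clash: Int vs (Int -> Int)

Answer: FAIL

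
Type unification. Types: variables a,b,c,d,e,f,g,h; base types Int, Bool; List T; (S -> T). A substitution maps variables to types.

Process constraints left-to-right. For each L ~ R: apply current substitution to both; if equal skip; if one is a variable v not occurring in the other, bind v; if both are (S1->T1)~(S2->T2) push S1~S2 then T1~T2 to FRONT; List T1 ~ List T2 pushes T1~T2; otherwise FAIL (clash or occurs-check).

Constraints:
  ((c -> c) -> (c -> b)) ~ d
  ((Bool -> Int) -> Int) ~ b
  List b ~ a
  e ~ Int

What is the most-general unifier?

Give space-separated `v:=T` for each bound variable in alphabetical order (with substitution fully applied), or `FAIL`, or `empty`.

step 1: unify ((c -> c) -> (c -> b)) ~ d  [subst: {-} | 3 pending]
  bind d := ((c -> c) -> (c -> b))
step 2: unify ((Bool -> Int) -> Int) ~ b  [subst: {d:=((c -> c) -> (c -> b))} | 2 pending]
  bind b := ((Bool -> Int) -> Int)
step 3: unify List ((Bool -> Int) -> Int) ~ a  [subst: {d:=((c -> c) -> (c -> b)), b:=((Bool -> Int) -> Int)} | 1 pending]
  bind a := List ((Bool -> Int) -> Int)
step 4: unify e ~ Int  [subst: {d:=((c -> c) -> (c -> b)), b:=((Bool -> Int) -> Int), a:=List ((Bool -> Int) -> Int)} | 0 pending]
  bind e := Int

Answer: a:=List ((Bool -> Int) -> Int) b:=((Bool -> Int) -> Int) d:=((c -> c) -> (c -> ((Bool -> Int) -> Int))) e:=Int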